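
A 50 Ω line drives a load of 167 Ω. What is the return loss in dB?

Γ = (167 − 50)/(167 + 50) = 0.539
RL = −20·log₁₀|Γ| = −20·log₁₀(0.539)

RL ≈ 5.37 dB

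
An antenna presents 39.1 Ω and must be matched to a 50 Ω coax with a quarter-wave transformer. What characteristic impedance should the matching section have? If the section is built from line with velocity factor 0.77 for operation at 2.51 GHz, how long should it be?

Z_qwt ≈ 44.2 Ω; length ≈ 2.3 cm

Z_qwt = √(Z_0·R_L) = √(50 × 39.1) = √1955
λ = 0.77·c/f = 0.092 m, so l = λ/4 = 0.023 m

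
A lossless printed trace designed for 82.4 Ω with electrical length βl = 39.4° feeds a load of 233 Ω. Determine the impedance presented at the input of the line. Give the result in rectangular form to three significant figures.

Z_in ≈ 61 − j74 Ω

tan(βl) = tan(39.4°) = 0.821
Z_in = Z_0·(Z_L + jZ_0·tanβl)/(Z_0 + jZ_L·tanβl)
     = 82.4·(233 + j67.7)/(82.4 + j191)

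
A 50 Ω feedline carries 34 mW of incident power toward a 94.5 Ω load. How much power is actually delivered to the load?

P_delivered ≈ 30.8 mW

Γ = (94.5 − 50)/(94.5 + 50) = 0.308
|Γ|² = 0.0948
P_refl = |Γ|²·P_inc = 3.22 mW, P_del = (1 − |Γ|²)·P_inc = 30.8 mW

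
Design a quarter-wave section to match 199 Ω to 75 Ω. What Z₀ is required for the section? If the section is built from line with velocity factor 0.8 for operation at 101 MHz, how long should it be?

Z_qwt = √(Z_0·R_L) = √(75 × 199) = √14920
λ = 0.8·c/f = 2.38 m, so l = λ/4 = 0.594 m

Z_qwt ≈ 122 Ω; length ≈ 59.4 cm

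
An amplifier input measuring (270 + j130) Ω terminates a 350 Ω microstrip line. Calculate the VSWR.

VSWR ≈ 1.63

Γ = (Z_L − Z_0)/(Z_L + Z_0) = (-80 + j130)/(620 + j130)
|Γ| = 153/633 = 0.241
VSWR = (1 + |Γ|)/(1 − |Γ|) = 1.24/0.759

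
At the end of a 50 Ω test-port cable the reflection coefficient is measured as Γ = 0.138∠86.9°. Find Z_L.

Z_L ≈ 48.8 + j13.7 Ω

Z_L = Z_0·(1 + Γ)/(1 − Γ) = 50·(1.01 + j0.138)/(0.993 − j0.138)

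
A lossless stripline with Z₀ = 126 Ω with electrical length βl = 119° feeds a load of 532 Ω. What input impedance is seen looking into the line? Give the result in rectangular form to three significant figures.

tan(βl) = tan(119°) = -1.8
Z_in = Z_0·(Z_L + jZ_0·tanβl)/(Z_0 + jZ_L·tanβl)
     = 126·(532 − j227)/(126 − j960)

Z_in ≈ 38.4 + j64.8 Ω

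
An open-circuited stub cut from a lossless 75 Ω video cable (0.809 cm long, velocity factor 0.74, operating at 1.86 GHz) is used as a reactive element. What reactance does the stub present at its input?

λ = v/f = 0.74·c / 1.86 GHz = 0.119 m
βl = 2π·l/λ = 2π × 0.0678 = 24.4°
tan(βl) = 0.454
For an open-circuited stub, Z_in = −jZ_0·cot(βl) = −jZ_0/tan(βl)

X_in ≈ -165 Ω (capacitive)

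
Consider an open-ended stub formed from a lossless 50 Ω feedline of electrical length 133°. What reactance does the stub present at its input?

X_in ≈ 46.6 Ω (inductive)

tan(βl) = -1.07
For an open-ended stub, Z_in = −jZ_0·cot(βl) = −jZ_0/tan(βl)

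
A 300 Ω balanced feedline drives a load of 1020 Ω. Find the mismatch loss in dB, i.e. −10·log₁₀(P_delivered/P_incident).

Γ = (1020 − 300)/(1020 + 300) = 0.545
|Γ|² = 0.298, so P_del/P_inc = 1 − |Γ|² = 0.702
ML = −10·log₁₀(1 − |Γ|²)

mismatch loss ≈ 1.53 dB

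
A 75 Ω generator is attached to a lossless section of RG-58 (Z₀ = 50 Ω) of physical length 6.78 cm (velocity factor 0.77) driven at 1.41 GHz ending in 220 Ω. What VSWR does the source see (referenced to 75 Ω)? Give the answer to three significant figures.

VSWR ≈ 3.94

λ = v/f = 0.77·c / 1.41 GHz = 0.164 m
βl = 2π·l/λ = 2π × 0.414 = 149°
tan(βl) = -0.601
Z_in = Z_0·(Z_L + jZ_0·tanβl)/(Z_0 + jZ_L·tanβl) = 37.4 + j69 Ω
Γ_s = (Z_in − Z_s)/(Z_in + Z_s) = (-37.6 + j69)/(112 + j69), |Γ_s| = 0.595
VSWR = (1 + |Γ_s|)/(1 − |Γ_s|)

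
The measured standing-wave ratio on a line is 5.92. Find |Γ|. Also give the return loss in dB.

|Γ| = (S − 1)/(S + 1) = (5.92 − 1)/(5.92 + 1) = 4.92/6.92
RL = −20·log₁₀|Γ| = −20·log₁₀(0.711)

|Γ| ≈ 0.711; return loss ≈ 2.96 dB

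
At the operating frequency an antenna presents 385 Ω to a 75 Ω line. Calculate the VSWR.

For a purely resistive load, VSWR = R_L/Z_0 or Z_0/R_L (whichever > 1) = 385/75

VSWR ≈ 5.13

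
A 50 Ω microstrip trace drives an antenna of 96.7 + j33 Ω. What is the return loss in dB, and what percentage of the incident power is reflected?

RL ≈ 8.4 dB; 14.5% of incident power reflected

Γ = (46.7 + j33)/(146.7 + j33), |Γ| = 0.38
RL = −20·log₁₀(0.38) = 8.4 dB
P_refl/P_inc = |Γ|² = 0.145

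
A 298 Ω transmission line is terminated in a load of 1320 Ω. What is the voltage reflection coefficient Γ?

Γ = (Z_L − Z_0)/(Z_L + Z_0) = (1320 − 298)/(1320 + 298) = 1022/1618

Γ = 0.632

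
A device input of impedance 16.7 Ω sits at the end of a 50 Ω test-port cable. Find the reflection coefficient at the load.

Γ = -0.499

Γ = (Z_L − Z_0)/(Z_L + Z_0) = (16.7 − 50)/(16.7 + 50) = -33.3/66.7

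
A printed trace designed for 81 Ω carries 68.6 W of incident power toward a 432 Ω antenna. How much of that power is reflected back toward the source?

P_reflected ≈ 32.1 W

Γ = (432 − 81)/(432 + 81) = 0.684
|Γ|² = 0.468
P_refl = |Γ|²·P_inc = 32.1 W, P_del = (1 − |Γ|²)·P_inc = 36.5 W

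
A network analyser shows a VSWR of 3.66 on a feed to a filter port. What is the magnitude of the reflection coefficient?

|Γ| = (S − 1)/(S + 1) = (3.66 − 1)/(3.66 + 1) = 2.66/4.66

|Γ| ≈ 0.571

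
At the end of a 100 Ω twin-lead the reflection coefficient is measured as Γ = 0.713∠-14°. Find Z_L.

Z_L = Z_0·(1 + Γ)/(1 − Γ) = 100·(1.69 − j0.172)/(0.308 + j0.172)

Z_L ≈ 394 − j277 Ω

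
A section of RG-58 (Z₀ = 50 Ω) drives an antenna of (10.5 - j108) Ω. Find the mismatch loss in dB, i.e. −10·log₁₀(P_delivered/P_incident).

mismatch loss ≈ 8.63 dB

Γ = (-39.5 − j108)/(60.5 − j108), |Γ| = 0.929
|Γ|² = 0.863, so P_del/P_inc = 1 − |Γ|² = 0.137
ML = −10·log₁₀(1 − |Γ|²)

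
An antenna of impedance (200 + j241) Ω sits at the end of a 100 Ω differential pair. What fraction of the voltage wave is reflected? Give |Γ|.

Γ = (Z_L − Z_0)/(Z_L + Z_0) = (100 + j241)/(300 + j241)
|Γ| = 261/385

|Γ| ≈ 0.678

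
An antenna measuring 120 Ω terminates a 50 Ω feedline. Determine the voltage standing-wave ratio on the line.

VSWR ≈ 2.4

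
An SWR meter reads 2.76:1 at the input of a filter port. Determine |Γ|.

|Γ| = (S − 1)/(S + 1) = (2.76 − 1)/(2.76 + 1) = 1.76/3.76

|Γ| ≈ 0.468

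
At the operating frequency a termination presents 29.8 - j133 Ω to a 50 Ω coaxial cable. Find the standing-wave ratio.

Γ = (Z_L − Z_0)/(Z_L + Z_0) = (-20.2 − j133)/(79.8 − j133)
|Γ| = 135/155 = 0.867
VSWR = (1 + |Γ|)/(1 − |Γ|) = 1.87/0.133

VSWR ≈ 14.1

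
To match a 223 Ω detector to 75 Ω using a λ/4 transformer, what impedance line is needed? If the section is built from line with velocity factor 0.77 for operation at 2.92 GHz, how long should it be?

Z_qwt ≈ 129 Ω; length ≈ 1.98 cm

Z_qwt = √(Z_0·R_L) = √(75 × 223) = √16720
λ = 0.77·c/f = 0.0791 m, so l = λ/4 = 0.0198 m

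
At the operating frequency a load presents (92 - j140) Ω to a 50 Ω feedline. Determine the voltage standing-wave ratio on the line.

Γ = (Z_L − Z_0)/(Z_L + Z_0) = (42 − j140)/(142 − j140)
|Γ| = 146/199 = 0.733
VSWR = (1 + |Γ|)/(1 − |Γ|) = 1.73/0.267

VSWR ≈ 6.49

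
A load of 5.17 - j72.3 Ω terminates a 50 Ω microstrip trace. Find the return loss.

Γ = (-44.83 − j72.3)/(55.17 − j72.3), |Γ| = 0.935
RL = −20·log₁₀|Γ| = −20·log₁₀(0.935)

RL ≈ 0.58 dB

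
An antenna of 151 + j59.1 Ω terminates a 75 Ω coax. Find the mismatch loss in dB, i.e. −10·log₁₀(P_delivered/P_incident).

Γ = (76 + j59.1)/(226 + j59.1), |Γ| = 0.412
|Γ|² = 0.17, so P_del/P_inc = 1 − |Γ|² = 0.83
ML = −10·log₁₀(1 − |Γ|²)

mismatch loss ≈ 0.808 dB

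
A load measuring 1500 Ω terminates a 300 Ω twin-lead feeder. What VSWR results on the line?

VSWR ≈ 5

For a purely resistive load, VSWR = R_L/Z_0 or Z_0/R_L (whichever > 1) = 1500/300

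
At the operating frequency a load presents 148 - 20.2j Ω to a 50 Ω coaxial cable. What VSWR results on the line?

Γ = (Z_L − Z_0)/(Z_L + Z_0) = (98 − j20.2)/(198 − j20.2)
|Γ| = 100/199 = 0.503
VSWR = (1 + |Γ|)/(1 − |Γ|) = 1.5/0.497

VSWR ≈ 3.02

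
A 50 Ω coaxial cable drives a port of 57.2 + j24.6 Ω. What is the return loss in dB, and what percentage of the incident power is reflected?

Γ = (7.2 + j24.6)/(107.2 + j24.6), |Γ| = 0.233
RL = −20·log₁₀(0.233) = 12.7 dB
P_refl/P_inc = |Γ|² = 0.0543

RL ≈ 12.7 dB; 5.43% of incident power reflected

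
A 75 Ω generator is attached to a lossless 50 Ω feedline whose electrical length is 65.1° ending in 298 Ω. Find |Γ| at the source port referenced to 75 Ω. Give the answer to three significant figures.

tan(βl) = 2.15
Z_in = Z_0·(Z_L + jZ_0·tanβl)/(Z_0 + jZ_L·tanβl) = 10.1 − j22.4 Ω
Γ_s = (Z_in − Z_s)/(Z_in + Z_s) = (-64.9 − j22.4)/(85.1 − j22.4), |Γ_s| = 0.78

|Γ| ≈ 0.78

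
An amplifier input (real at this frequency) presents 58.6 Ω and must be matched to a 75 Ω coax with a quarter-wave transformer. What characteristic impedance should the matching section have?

Z_qwt ≈ 66.3 Ω

Z_qwt = √(Z_0·R_L) = √(75 × 58.6) = √4395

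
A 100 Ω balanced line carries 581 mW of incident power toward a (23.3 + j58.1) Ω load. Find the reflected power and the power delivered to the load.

|Γ| = |(-76.7 + j58.1)/(123.3 + j58.1)| = 0.706
|Γ|² = 0.498
P_refl = |Γ|²·P_inc = 290 mW, P_del = (1 − |Γ|²)·P_inc = 291 mW

P_reflected ≈ 290 mW; P_delivered ≈ 291 mW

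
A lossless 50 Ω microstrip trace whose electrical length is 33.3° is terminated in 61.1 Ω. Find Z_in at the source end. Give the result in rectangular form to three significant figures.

tan(βl) = tan(33.3°) = 0.657
Z_in = Z_0·(Z_L + jZ_0·tanβl)/(Z_0 + jZ_L·tanβl)
     = 50·(61.1 + j32.8)/(50 + j40.1)

Z_in ≈ 53.2 − j9.85 Ω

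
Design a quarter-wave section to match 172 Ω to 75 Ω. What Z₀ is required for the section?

Z_qwt = √(Z_0·R_L) = √(75 × 172) = √12900

Z_qwt ≈ 114 Ω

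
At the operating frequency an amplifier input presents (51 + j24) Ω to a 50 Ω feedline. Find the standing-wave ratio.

VSWR ≈ 1.6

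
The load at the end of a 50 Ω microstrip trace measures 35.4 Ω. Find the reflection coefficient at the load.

Γ = (Z_L − Z_0)/(Z_L + Z_0) = (35.4 − 50)/(35.4 + 50) = -14.6/85.4

Γ = -0.171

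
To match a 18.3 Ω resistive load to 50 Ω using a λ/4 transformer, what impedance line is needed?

Z_qwt = √(Z_0·R_L) = √(50 × 18.3) = √915

Z_qwt ≈ 30.2 Ω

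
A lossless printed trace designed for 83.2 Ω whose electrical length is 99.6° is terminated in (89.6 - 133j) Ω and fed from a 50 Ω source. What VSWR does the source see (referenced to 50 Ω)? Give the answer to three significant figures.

VSWR ≈ 3.96

tan(βl) = -5.91
Z_in = Z_0·(Z_L + jZ_0·tanβl)/(Z_0 + jZ_L·tanβl) = 28.8 + j52.3 Ω
Γ_s = (Z_in − Z_s)/(Z_in + Z_s) = (-21.2 + j52.3)/(78.8 + j52.3), |Γ_s| = 0.597
VSWR = (1 + |Γ_s|)/(1 − |Γ_s|)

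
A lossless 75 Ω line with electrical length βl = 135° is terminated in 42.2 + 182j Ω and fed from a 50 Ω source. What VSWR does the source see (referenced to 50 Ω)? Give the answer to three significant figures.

VSWR ≈ 10.2

tan(βl) = -1
Z_in = Z_0·(Z_L + jZ_0·tanβl)/(Z_0 + jZ_L·tanβl) = 7 + j32.4 Ω
Γ_s = (Z_in − Z_s)/(Z_in + Z_s) = (-43 + j32.4)/(57 + j32.4), |Γ_s| = 0.821
VSWR = (1 + |Γ_s|)/(1 − |Γ_s|)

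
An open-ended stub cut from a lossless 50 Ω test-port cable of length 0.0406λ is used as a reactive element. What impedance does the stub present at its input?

Z_in ≈ −j192 Ω

βl = 2π × 0.0406 = 14.6°
tan(βl) = 0.261
For an open-ended stub, Z_in = −jZ_0·cot(βl) = −jZ_0/tan(βl)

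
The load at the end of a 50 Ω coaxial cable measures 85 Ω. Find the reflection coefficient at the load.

Γ = (Z_L − Z_0)/(Z_L + Z_0) = (85 − 50)/(85 + 50) = 35/135

Γ = 0.259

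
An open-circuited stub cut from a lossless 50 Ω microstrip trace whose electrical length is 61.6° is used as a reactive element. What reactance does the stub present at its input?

X_in ≈ -27 Ω (capacitive)

tan(βl) = 1.85
For an open-circuited stub, Z_in = −jZ_0·cot(βl) = −jZ_0/tan(βl)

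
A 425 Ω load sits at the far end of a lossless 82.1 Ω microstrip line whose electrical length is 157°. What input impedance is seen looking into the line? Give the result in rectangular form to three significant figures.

Z_in ≈ 86.1 + j154 Ω

tan(βl) = tan(157°) = -0.424
Z_in = Z_0·(Z_L + jZ_0·tanβl)/(Z_0 + jZ_L·tanβl)
     = 82.1·(425 − j34.8)/(82.1 − j180)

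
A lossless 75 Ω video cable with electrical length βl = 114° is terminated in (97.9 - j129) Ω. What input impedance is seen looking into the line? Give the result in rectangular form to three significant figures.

tan(βl) = tan(114°) = -2.25
Z_in = Z_0·(Z_L + jZ_0·tanβl)/(Z_0 + jZ_L·tanβl)
     = 75·(97.9 − j297)/(-215 − j220)

Z_in ≈ 35.2 + j67.8 Ω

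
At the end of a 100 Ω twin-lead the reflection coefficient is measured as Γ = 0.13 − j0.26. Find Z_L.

Z_L = Z_0·(1 + Γ)/(1 − Γ) = 100·(1.13 − j0.26)/(0.87 + j0.26)

Z_L ≈ 111 − j63.1 Ω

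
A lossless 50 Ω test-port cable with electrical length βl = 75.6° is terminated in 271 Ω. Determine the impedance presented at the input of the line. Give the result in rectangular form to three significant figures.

Z_in ≈ 9.81 − j12.4 Ω

tan(βl) = tan(75.6°) = 3.89
Z_in = Z_0·(Z_L + jZ_0·tanβl)/(Z_0 + jZ_L·tanβl)
     = 50·(271 + j195)/(50 + j1060)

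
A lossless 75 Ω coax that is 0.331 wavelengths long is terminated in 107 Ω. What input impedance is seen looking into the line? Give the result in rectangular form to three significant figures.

Z_in ≈ 59.8 + j18.5 Ω

βl = 2π × 0.331 = 119°
tan(βl) = tan(119°) = -1.79
Z_in = Z_0·(Z_L + jZ_0·tanβl)/(Z_0 + jZ_L·tanβl)
     = 75·(107 − j134)/(75 − j192)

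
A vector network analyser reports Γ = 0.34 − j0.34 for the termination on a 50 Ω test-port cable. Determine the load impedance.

Z_L = Z_0·(1 + Γ)/(1 − Γ) = 50·(1.34 − j0.34)/(0.66 + j0.34)

Z_L ≈ 69.7 − j61.7 Ω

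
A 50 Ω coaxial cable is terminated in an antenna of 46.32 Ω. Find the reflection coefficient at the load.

Γ = -0.0382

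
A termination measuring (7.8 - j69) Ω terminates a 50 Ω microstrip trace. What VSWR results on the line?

Γ = (Z_L − Z_0)/(Z_L + Z_0) = (-42.2 − j69)/(57.8 − j69)
|Γ| = 80.9/90 = 0.899
VSWR = (1 + |Γ|)/(1 − |Γ|) = 1.9/0.101

VSWR ≈ 18.7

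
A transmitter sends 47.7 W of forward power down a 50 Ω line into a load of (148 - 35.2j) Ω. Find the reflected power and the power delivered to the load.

P_reflected ≈ 12.8 W; P_delivered ≈ 34.9 W

|Γ| = |(98 − j35.2)/(198 − j35.2)| = 0.518
|Γ|² = 0.268
P_refl = |Γ|²·P_inc = 12.8 W, P_del = (1 − |Γ|²)·P_inc = 34.9 W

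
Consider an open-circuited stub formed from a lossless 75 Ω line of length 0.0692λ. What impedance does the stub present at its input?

Z_in ≈ −j161 Ω

βl = 2π × 0.0692 = 24.9°
tan(βl) = 0.464
For an open-circuited stub, Z_in = −jZ_0·cot(βl) = −jZ_0/tan(βl)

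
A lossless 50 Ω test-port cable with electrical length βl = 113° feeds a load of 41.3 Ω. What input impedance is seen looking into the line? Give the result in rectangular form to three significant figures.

tan(βl) = tan(113°) = -2.36
Z_in = Z_0·(Z_L + jZ_0·tanβl)/(Z_0 + jZ_L·tanβl)
     = 50·(41.3 − j118)/(50 − j97.3)

Z_in ≈ 56.5 − j7.82 Ω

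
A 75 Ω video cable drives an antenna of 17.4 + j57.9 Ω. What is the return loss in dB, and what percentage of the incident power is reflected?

Γ = (-57.6 + j57.9)/(92.4 + j57.9), |Γ| = 0.749
RL = −20·log₁₀(0.749) = 2.51 dB
P_refl/P_inc = |Γ|² = 0.561

RL ≈ 2.51 dB; 56.1% of incident power reflected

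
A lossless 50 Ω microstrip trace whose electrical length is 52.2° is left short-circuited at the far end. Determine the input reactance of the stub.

tan(βl) = 1.29
For a short-circuited stub, Z_in = jZ_0·tan(βl)

X_in ≈ 64.5 Ω (inductive)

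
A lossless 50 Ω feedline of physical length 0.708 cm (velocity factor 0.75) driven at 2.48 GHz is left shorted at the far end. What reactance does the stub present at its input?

X_in ≈ 26.7 Ω (inductive)

λ = v/f = 0.75·c / 2.48 GHz = 0.0907 m
βl = 2π·l/λ = 2π × 0.078 = 28.1°
tan(βl) = 0.534
For a shorted stub, Z_in = jZ_0·tan(βl)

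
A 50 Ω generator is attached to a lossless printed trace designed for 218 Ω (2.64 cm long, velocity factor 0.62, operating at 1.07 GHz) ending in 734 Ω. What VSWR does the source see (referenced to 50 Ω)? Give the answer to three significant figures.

VSWR ≈ 6.14

λ = v/f = 0.62·c / 1.07 GHz = 0.174 m
βl = 2π·l/λ = 2π × 0.152 = 54.7°
tan(βl) = 1.41
Z_in = Z_0·(Z_L + jZ_0·tanβl)/(Z_0 + jZ_L·tanβl) = 93.1 − j135 Ω
Γ_s = (Z_in − Z_s)/(Z_in + Z_s) = (43.1 − j135)/(143 − j135), |Γ_s| = 0.72
VSWR = (1 + |Γ_s|)/(1 − |Γ_s|)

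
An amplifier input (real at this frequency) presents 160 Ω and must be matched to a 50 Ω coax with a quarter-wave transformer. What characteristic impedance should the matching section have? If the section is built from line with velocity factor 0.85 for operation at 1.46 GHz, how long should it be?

Z_qwt = √(Z_0·R_L) = √(50 × 160) = √8000
λ = 0.85·c/f = 0.175 m, so l = λ/4 = 0.0437 m

Z_qwt ≈ 89.4 Ω; length ≈ 4.37 cm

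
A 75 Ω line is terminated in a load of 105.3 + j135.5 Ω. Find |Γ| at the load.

Γ = (Z_L − Z_0)/(Z_L + Z_0) = (30.3 + j135.5)/(180.3 + j135.5)
|Γ| = 139/226

|Γ| ≈ 0.616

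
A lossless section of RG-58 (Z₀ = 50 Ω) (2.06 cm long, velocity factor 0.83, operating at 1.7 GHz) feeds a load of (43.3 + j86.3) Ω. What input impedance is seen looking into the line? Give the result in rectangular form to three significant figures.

λ = v/f = 0.83·c / 1.7 GHz = 0.146 m
βl = 2π·l/λ = 2π × 0.141 = 50.6°
tan(βl) = tan(50.6°) = 1.22
Z_in = Z_0·(Z_L + jZ_0·tanβl)/(Z_0 + jZ_L·tanβl)
     = 50·(43.3 + j147)/(-55.2 + j52.8)

Z_in ≈ 46.1 − j89.3 Ω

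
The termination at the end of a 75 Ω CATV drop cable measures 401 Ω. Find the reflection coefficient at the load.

Γ = (Z_L − Z_0)/(Z_L + Z_0) = (401 − 75)/(401 + 75) = 326/476

Γ = 0.685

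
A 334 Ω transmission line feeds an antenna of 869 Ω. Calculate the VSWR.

VSWR ≈ 2.6

For a purely resistive load, VSWR = R_L/Z_0 or Z_0/R_L (whichever > 1) = 869/334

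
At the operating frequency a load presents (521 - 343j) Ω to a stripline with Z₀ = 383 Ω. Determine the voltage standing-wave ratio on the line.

Γ = (Z_L − Z_0)/(Z_L + Z_0) = (138 − j343)/(904 − j343)
|Γ| = 370/967 = 0.382
VSWR = (1 + |Γ|)/(1 − |Γ|) = 1.38/0.618

VSWR ≈ 2.24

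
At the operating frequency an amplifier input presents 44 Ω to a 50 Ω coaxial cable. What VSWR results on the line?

VSWR ≈ 1.14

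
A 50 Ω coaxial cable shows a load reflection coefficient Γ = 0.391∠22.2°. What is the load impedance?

Z_L = Z_0·(1 + Γ)/(1 − Γ) = 50·(1.36 + j0.148)/(0.638 − j0.148)

Z_L ≈ 98.8 + j34.4 Ω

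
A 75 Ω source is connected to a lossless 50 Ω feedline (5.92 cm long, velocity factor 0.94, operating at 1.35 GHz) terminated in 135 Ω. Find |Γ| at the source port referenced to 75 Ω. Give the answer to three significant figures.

λ = v/f = 0.94·c / 1.35 GHz = 0.209 m
βl = 2π·l/λ = 2π × 0.283 = 102°
tan(βl) = -4.69
Z_in = Z_0·(Z_L + jZ_0·tanβl)/(Z_0 + jZ_L·tanβl) = 19.2 + j9.13 Ω
Γ_s = (Z_in − Z_s)/(Z_in + Z_s) = (-55.8 + j9.13)/(94.2 + j9.13), |Γ_s| = 0.597

|Γ| ≈ 0.597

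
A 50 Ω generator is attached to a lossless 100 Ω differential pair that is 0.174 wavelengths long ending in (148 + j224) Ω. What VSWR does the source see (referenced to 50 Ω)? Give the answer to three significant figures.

βl = 2π × 0.174 = 62.6°
tan(βl) = 1.93
Z_in = Z_0·(Z_L + jZ_0·tanβl)/(Z_0 + jZ_L·tanβl) = 36.4 − j94.1 Ω
Γ_s = (Z_in − Z_s)/(Z_in + Z_s) = (-13.6 − j94.1)/(86.4 − j94.1), |Γ_s| = 0.744
VSWR = (1 + |Γ_s|)/(1 − |Γ_s|)

VSWR ≈ 6.82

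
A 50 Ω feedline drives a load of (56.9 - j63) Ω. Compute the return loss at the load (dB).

RL ≈ 5.84 dB

Γ = (6.9 − j63)/(106.9 − j63), |Γ| = 0.511
RL = −20·log₁₀|Γ| = −20·log₁₀(0.511)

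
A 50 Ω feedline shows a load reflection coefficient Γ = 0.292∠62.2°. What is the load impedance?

Z_L = Z_0·(1 + Γ)/(1 − Γ) = 50·(1.14 + j0.258)/(0.864 − j0.258)

Z_L ≈ 56.3 + j31.8 Ω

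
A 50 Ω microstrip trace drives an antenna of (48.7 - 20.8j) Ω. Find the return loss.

Γ = (-1.3 − j20.8)/(98.7 − j20.8), |Γ| = 0.207
RL = −20·log₁₀|Γ| = −20·log₁₀(0.207)

RL ≈ 13.7 dB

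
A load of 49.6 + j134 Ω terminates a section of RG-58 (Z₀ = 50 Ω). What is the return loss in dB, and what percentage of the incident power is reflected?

RL ≈ 1.91 dB; 64.4% of incident power reflected

Γ = (-0.4 + j134)/(99.6 + j134), |Γ| = 0.803
RL = −20·log₁₀(0.803) = 1.91 dB
P_refl/P_inc = |Γ|² = 0.644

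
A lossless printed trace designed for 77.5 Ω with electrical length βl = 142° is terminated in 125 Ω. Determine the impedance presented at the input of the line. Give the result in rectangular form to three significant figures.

Z_in ≈ 77.8 + j37.5 Ω

tan(βl) = tan(142°) = -0.781
Z_in = Z_0·(Z_L + jZ_0·tanβl)/(Z_0 + jZ_L·tanβl)
     = 77.5·(125 − j60.5)/(77.5 − j97.7)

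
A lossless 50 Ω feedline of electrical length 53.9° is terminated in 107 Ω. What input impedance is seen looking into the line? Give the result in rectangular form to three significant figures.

tan(βl) = tan(53.9°) = 1.37
Z_in = Z_0·(Z_L + jZ_0·tanβl)/(Z_0 + jZ_L·tanβl)
     = 50·(107 + j68.6)/(50 + j147)

Z_in ≈ 32.1 − j25.5 Ω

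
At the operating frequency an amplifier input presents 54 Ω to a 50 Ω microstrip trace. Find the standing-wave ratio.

VSWR ≈ 1.08

For a purely resistive load, VSWR = R_L/Z_0 or Z_0/R_L (whichever > 1) = 54/50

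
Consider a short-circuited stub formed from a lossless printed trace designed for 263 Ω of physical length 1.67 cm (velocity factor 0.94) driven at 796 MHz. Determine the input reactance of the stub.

λ = v/f = 0.94·c / 796 MHz = 0.354 m
βl = 2π·l/λ = 2π × 0.0471 = 17°
tan(βl) = 0.305
For a short-circuited stub, Z_in = jZ_0·tan(βl)

X_in ≈ 80.3 Ω (inductive)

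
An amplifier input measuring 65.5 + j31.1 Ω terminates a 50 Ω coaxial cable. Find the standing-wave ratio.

VSWR ≈ 1.82

Γ = (Z_L − Z_0)/(Z_L + Z_0) = (15.5 + j31.1)/(115.5 + j31.1)
|Γ| = 34.7/120 = 0.291
VSWR = (1 + |Γ|)/(1 − |Γ|) = 1.29/0.709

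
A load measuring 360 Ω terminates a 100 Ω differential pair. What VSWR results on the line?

VSWR ≈ 3.6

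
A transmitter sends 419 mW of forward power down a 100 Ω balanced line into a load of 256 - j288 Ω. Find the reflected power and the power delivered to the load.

P_reflected ≈ 214 mW; P_delivered ≈ 205 mW

|Γ| = |(156 − j288)/(356 − j288)| = 0.715
|Γ|² = 0.512
P_refl = |Γ|²·P_inc = 214 mW, P_del = (1 − |Γ|²)·P_inc = 205 mW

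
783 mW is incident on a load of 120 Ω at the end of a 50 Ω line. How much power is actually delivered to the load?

P_delivered ≈ 650 mW

Γ = (120 − 50)/(120 + 50) = 0.412
|Γ|² = 0.17
P_refl = |Γ|²·P_inc = 133 mW, P_del = (1 − |Γ|²)·P_inc = 650 mW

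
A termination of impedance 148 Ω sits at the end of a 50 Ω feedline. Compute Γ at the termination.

Γ = 0.495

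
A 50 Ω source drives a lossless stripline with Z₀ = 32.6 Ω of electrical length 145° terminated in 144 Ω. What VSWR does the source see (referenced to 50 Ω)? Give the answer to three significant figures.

VSWR ≈ 4.21

tan(βl) = -0.7
Z_in = Z_0·(Z_L + jZ_0·tanβl)/(Z_0 + jZ_L·tanβl) = 20.3 + j40 Ω
Γ_s = (Z_in − Z_s)/(Z_in + Z_s) = (-29.7 + j40)/(70.3 + j40), |Γ_s| = 0.616
VSWR = (1 + |Γ_s|)/(1 − |Γ_s|)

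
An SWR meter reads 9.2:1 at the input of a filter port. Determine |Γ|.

|Γ| = (S − 1)/(S + 1) = (9.2 − 1)/(9.2 + 1) = 8.2/10.2

|Γ| ≈ 0.804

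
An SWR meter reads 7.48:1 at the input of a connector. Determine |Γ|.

|Γ| = (S − 1)/(S + 1) = (7.48 − 1)/(7.48 + 1) = 6.48/8.48

|Γ| ≈ 0.764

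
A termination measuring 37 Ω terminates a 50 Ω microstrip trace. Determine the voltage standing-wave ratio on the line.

VSWR ≈ 1.35

Γ = (37 − 50)/(37 + 50) = -0.149
VSWR = (1 + 0.149)/(1 − 0.149)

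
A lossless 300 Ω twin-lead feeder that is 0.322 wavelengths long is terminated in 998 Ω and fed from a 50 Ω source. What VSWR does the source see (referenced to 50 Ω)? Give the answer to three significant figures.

βl = 2π × 0.322 = 116°
tan(βl) = -2.06
Z_in = Z_0·(Z_L + jZ_0·tanβl)/(Z_0 + jZ_L·tanβl) = 109 + j130 Ω
Γ_s = (Z_in − Z_s)/(Z_in + Z_s) = (59.2 + j130)/(159 + j130), |Γ_s| = 0.695
VSWR = (1 + |Γ_s|)/(1 − |Γ_s|)

VSWR ≈ 5.55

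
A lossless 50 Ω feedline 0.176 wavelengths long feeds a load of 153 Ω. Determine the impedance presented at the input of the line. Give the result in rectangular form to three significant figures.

βl = 2π × 0.176 = 63.4°
tan(βl) = tan(63.4°) = 1.99
Z_in = Z_0·(Z_L + jZ_0·tanβl)/(Z_0 + jZ_L·tanβl)
     = 50·(153 + j99.7)/(50 + j305)

Z_in ≈ 19.9 − j21.8 Ω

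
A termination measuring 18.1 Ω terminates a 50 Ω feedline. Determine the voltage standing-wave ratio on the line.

VSWR ≈ 2.76

For a purely resistive load, VSWR = R_L/Z_0 or Z_0/R_L (whichever > 1) = 50/18.1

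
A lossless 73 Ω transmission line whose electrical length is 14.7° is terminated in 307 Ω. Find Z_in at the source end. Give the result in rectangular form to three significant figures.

tan(βl) = tan(14.7°) = 0.262
Z_in = Z_0·(Z_L + jZ_0·tanβl)/(Z_0 + jZ_L·tanβl)
     = 73·(307 + j19.2)/(73 + j80.5)

Z_in ≈ 148 − j144 Ω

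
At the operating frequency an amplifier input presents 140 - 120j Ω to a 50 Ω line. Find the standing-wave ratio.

VSWR ≈ 5.01

Γ = (Z_L − Z_0)/(Z_L + Z_0) = (90 − j120)/(190 − j120)
|Γ| = 150/225 = 0.667
VSWR = (1 + |Γ|)/(1 − |Γ|) = 1.67/0.333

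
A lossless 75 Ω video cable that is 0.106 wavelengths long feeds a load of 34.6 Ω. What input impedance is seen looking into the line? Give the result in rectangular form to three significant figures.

Z_in ≈ 49.5 + j41 Ω

βl = 2π × 0.106 = 38.2°
tan(βl) = tan(38.2°) = 0.786
Z_in = Z_0·(Z_L + jZ_0·tanβl)/(Z_0 + jZ_L·tanβl)
     = 75·(34.6 + j58.9)/(75 + j27.2)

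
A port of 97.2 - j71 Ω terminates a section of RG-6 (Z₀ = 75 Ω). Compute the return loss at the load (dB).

Γ = (22.2 − j71)/(172.2 − j71), |Γ| = 0.399
RL = −20·log₁₀|Γ| = −20·log₁₀(0.399)

RL ≈ 7.97 dB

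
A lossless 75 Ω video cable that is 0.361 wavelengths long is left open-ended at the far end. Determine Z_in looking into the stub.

βl = 2π × 0.361 = 130°
tan(βl) = -1.19
For an open-ended stub, Z_in = −jZ_0·cot(βl) = −jZ_0/tan(βl)

Z_in ≈ +j62.8 Ω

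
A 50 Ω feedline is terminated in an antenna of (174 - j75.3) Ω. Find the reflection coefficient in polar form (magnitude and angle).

Γ = (Z_L − Z_0)/(Z_L + Z_0) = (124 − j75.3)/(224 − j75.3)
|Γ| = 145/236 = 0.614

Γ ≈ 0.614 ∠ -12.7°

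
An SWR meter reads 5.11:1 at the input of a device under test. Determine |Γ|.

|Γ| = (S − 1)/(S + 1) = (5.11 − 1)/(5.11 + 1) = 4.11/6.11

|Γ| ≈ 0.673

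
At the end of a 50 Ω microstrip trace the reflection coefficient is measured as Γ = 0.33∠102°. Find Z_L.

Z_L ≈ 35.8 + j25.9 Ω

Z_L = Z_0·(1 + Γ)/(1 − Γ) = 50·(0.931 + j0.323)/(1.07 − j0.323)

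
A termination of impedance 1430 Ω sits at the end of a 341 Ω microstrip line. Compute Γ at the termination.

Γ = (Z_L − Z_0)/(Z_L + Z_0) = (1430 − 341)/(1430 + 341) = 1089/1771

Γ = 0.615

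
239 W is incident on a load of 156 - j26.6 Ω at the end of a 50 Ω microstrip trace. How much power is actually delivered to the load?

|Γ| = |(106 − j26.6)/(206 − j26.6)| = 0.526
|Γ|² = 0.277
P_refl = |Γ|²·P_inc = 66.2 W, P_del = (1 − |Γ|²)·P_inc = 173 W

P_delivered ≈ 173 W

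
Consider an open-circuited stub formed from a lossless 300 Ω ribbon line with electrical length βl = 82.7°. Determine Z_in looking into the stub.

tan(βl) = 7.81
For an open-circuited stub, Z_in = −jZ_0·cot(βl) = −jZ_0/tan(βl)

Z_in ≈ −j38.4 Ω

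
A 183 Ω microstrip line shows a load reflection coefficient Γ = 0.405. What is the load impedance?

Z_L = Z_0·(1 + Γ)/(1 − Γ) = 183·(1.41)/(0.595)

Z_L ≈ 432 Ω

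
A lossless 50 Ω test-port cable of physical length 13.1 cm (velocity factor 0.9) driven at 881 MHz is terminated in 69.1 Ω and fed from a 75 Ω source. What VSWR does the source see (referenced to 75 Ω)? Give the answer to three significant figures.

λ = v/f = 0.9·c / 881 MHz = 0.306 m
βl = 2π·l/λ = 2π × 0.427 = 154°
tan(βl) = -0.49
Z_in = Z_0·(Z_L + jZ_0·tanβl)/(Z_0 + jZ_L·tanβl) = 58.7 + j15.3 Ω
Γ_s = (Z_in − Z_s)/(Z_in + Z_s) = (-16.3 + j15.3)/(134 + j15.3), |Γ_s| = 0.166
VSWR = (1 + |Γ_s|)/(1 − |Γ_s|)

VSWR ≈ 1.4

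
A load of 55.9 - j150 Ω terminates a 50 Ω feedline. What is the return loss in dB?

Γ = (5.9 − j150)/(105.9 − j150), |Γ| = 0.818
RL = −20·log₁₀|Γ| = −20·log₁₀(0.818)

RL ≈ 1.75 dB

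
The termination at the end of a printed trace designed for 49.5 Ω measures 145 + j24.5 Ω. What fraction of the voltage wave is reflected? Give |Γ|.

Γ = (Z_L − Z_0)/(Z_L + Z_0) = (95.5 + j24.5)/(194.5 + j24.5)
|Γ| = 98.6/196

|Γ| ≈ 0.503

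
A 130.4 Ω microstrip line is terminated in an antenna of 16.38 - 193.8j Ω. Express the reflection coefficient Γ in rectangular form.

Γ = (Z_L − Z_0)/(Z_L + Z_0) = (-114 − j193.8)/(146.8 − j193.8)

Γ ≈ 0.352 − j0.855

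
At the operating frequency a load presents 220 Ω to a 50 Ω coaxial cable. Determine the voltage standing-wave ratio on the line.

Γ = (220 − 50)/(220 + 50) = 0.63
VSWR = (1 + 0.63)/(1 − 0.63)

VSWR ≈ 4.4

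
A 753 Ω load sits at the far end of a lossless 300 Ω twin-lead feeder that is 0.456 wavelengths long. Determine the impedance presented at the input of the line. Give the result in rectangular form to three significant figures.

βl = 2π × 0.456 = 164°
tan(βl) = tan(164°) = -0.284
Z_in = Z_0·(Z_L + jZ_0·tanβl)/(Z_0 + jZ_L·tanβl)
     = 300·(753 − j85.1)/(300 − j214)

Z_in ≈ 540 + j299 Ω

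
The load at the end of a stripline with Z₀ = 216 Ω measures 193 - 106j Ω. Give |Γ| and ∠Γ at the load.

Γ = (Z_L − Z_0)/(Z_L + Z_0) = (-23 − j106)/(409 − j106)
|Γ| = 108/423 = 0.257

Γ ≈ 0.257 ∠ -87.7°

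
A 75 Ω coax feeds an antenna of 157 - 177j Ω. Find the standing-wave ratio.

VSWR ≈ 5.03

Γ = (Z_L − Z_0)/(Z_L + Z_0) = (82 − j177)/(232 − j177)
|Γ| = 195/292 = 0.668
VSWR = (1 + |Γ|)/(1 − |Γ|) = 1.67/0.332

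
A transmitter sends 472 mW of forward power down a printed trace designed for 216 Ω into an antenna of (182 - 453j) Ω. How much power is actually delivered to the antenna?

|Γ| = |(-34 − j453)/(398 − j453)| = 0.753
|Γ|² = 0.568
P_refl = |Γ|²·P_inc = 268 mW, P_del = (1 − |Γ|²)·P_inc = 204 mW

P_delivered ≈ 204 mW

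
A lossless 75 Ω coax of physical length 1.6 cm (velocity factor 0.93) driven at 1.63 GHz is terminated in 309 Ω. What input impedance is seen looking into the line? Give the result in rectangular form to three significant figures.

λ = v/f = 0.93·c / 1.63 GHz = 0.171 m
βl = 2π·l/λ = 2π × 0.0935 = 33.7°
tan(βl) = tan(33.7°) = 0.666
Z_in = Z_0·(Z_L + jZ_0·tanβl)/(Z_0 + jZ_L·tanβl)
     = 75·(309 + j49.9)/(75 + j206)

Z_in ≈ 52.3 − j93.6 Ω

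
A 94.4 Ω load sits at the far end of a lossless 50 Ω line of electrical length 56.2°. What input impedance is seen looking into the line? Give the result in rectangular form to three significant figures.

tan(βl) = tan(56.2°) = 1.49
Z_in = Z_0·(Z_L + jZ_0·tanβl)/(Z_0 + jZ_L·tanβl)
     = 50·(94.4 + j74.7)/(50 + j141)

Z_in ≈ 34.1 − j21.4 Ω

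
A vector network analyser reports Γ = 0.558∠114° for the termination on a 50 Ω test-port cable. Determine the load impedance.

Z_L ≈ 19.5 + j28.9 Ω

Z_L = Z_0·(1 + Γ)/(1 − Γ) = 50·(0.773 + j0.51)/(1.23 − j0.51)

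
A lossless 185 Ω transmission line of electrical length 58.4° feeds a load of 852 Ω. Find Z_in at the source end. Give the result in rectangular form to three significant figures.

tan(βl) = tan(58.4°) = 1.63
Z_in = Z_0·(Z_L + jZ_0·tanβl)/(Z_0 + jZ_L·tanβl)
     = 185·(852 + j301)/(185 + j1380)

Z_in ≈ 54.4 − j107 Ω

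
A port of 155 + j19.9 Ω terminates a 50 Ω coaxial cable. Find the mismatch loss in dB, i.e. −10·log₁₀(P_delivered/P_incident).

mismatch loss ≈ 1.36 dB

Γ = (105 + j19.9)/(205 + j19.9), |Γ| = 0.519
|Γ|² = 0.269, so P_del/P_inc = 1 − |Γ|² = 0.731
ML = −10·log₁₀(1 − |Γ|²)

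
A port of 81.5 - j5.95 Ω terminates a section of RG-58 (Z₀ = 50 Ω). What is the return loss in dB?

Γ = (31.5 − j5.95)/(131.5 − j5.95), |Γ| = 0.244
RL = −20·log₁₀|Γ| = −20·log₁₀(0.244)

RL ≈ 12.3 dB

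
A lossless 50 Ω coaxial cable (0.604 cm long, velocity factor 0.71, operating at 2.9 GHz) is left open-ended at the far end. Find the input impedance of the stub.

λ = v/f = 0.71·c / 2.9 GHz = 0.0734 m
βl = 2π·l/λ = 2π × 0.0822 = 29.6°
tan(βl) = 0.568
For an open-ended stub, Z_in = −jZ_0·cot(βl) = −jZ_0/tan(βl)

Z_in ≈ −j88 Ω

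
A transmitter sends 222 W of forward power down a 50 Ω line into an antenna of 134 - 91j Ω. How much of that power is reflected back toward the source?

P_reflected ≈ 80.8 W

|Γ| = |(84 − j91)/(184 − j91)| = 0.603
|Γ|² = 0.364
P_refl = |Γ|²·P_inc = 80.8 W, P_del = (1 − |Γ|²)·P_inc = 141 W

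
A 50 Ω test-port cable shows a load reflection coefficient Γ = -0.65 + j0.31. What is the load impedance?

Z_L ≈ 8.54 + j11 Ω

Z_L = Z_0·(1 + Γ)/(1 − Γ) = 50·(0.35 + j0.31)/(1.65 − j0.31)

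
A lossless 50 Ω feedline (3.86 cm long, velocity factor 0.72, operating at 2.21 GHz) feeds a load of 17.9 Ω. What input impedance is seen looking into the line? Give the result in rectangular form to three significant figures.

λ = v/f = 0.72·c / 2.21 GHz = 0.0977 m
βl = 2π·l/λ = 2π × 0.395 = 142°
tan(βl) = tan(142°) = -0.776
Z_in = Z_0·(Z_L + jZ_0·tanβl)/(Z_0 + jZ_L·tanβl)
     = 50·(17.9 − j38.8)/(50 − j13.9)

Z_in ≈ 26.6 − j31.4 Ω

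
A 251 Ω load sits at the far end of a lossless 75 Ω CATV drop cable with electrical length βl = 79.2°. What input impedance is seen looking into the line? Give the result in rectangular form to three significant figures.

tan(βl) = tan(79.2°) = 5.24
Z_in = Z_0·(Z_L + jZ_0·tanβl)/(Z_0 + jZ_L·tanβl)
     = 75·(251 + j393)/(75 + j1320)

Z_in ≈ 23.2 − j13 Ω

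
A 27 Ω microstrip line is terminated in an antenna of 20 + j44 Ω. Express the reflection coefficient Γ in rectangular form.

Γ ≈ 0.388 + j0.573

Γ = (Z_L − Z_0)/(Z_L + Z_0) = (-7 + j44)/(47 + j44)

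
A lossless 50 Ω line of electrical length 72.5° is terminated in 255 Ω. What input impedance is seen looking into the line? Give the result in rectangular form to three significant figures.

Z_in ≈ 10.7 − j15.1 Ω

tan(βl) = tan(72.5°) = 3.17
Z_in = Z_0·(Z_L + jZ_0·tanβl)/(Z_0 + jZ_L·tanβl)
     = 50·(255 + j159)/(50 + j809)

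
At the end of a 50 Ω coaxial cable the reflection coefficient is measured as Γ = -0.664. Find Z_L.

Z_L ≈ 10.1 Ω

Z_L = Z_0·(1 + Γ)/(1 − Γ) = 50·(0.336)/(1.66)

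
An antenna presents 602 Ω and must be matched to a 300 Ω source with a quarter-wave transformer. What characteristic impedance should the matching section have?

Z_qwt ≈ 425 Ω

Z_qwt = √(Z_0·R_L) = √(300 × 602) = √180600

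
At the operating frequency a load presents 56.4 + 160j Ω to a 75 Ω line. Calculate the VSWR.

VSWR ≈ 8.01

Γ = (Z_L − Z_0)/(Z_L + Z_0) = (-18.6 + j160)/(131.4 + j160)
|Γ| = 161/207 = 0.778
VSWR = (1 + |Γ|)/(1 − |Γ|) = 1.78/0.222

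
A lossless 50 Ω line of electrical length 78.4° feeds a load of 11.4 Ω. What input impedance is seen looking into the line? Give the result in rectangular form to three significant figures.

tan(βl) = tan(78.4°) = 4.87
Z_in = Z_0·(Z_L + jZ_0·tanβl)/(Z_0 + jZ_L·tanβl)
     = 50·(11.4 + j244)/(50 + j55.5)

Z_in ≈ 126 + j103 Ω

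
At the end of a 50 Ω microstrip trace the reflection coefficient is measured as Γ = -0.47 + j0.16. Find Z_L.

Z_L = Z_0·(1 + Γ)/(1 − Γ) = 50·(0.53 + j0.16)/(1.47 − j0.16)

Z_L ≈ 17.2 + j7.32 Ω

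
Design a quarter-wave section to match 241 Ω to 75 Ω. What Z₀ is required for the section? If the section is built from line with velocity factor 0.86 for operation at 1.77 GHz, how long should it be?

Z_qwt = √(Z_0·R_L) = √(75 × 241) = √18080
λ = 0.86·c/f = 0.146 m, so l = λ/4 = 0.0364 m

Z_qwt ≈ 134 Ω; length ≈ 3.64 cm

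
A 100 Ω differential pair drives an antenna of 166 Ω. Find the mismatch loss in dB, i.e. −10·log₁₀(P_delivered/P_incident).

Γ = (166 − 100)/(166 + 100) = 0.248
|Γ|² = 0.0616, so P_del/P_inc = 1 − |Γ|² = 0.938
ML = −10·log₁₀(1 − |Γ|²)

mismatch loss ≈ 0.276 dB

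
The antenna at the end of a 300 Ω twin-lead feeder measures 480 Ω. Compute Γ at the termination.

Γ = 0.231

Γ = (Z_L − Z_0)/(Z_L + Z_0) = (480 − 300)/(480 + 300) = 180/780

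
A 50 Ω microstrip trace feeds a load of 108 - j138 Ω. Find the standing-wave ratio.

VSWR ≈ 5.98

Γ = (Z_L − Z_0)/(Z_L + Z_0) = (58 − j138)/(158 − j138)
|Γ| = 150/210 = 0.714
VSWR = (1 + |Γ|)/(1 − |Γ|) = 1.71/0.286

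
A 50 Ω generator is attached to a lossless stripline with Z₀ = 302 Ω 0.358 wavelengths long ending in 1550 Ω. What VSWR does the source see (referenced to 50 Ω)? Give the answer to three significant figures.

βl = 2π × 0.358 = 129°
tan(βl) = -1.24
Z_in = Z_0·(Z_L + jZ_0·tanβl)/(Z_0 + jZ_L·tanβl) = 94.8 + j229 Ω
Γ_s = (Z_in − Z_s)/(Z_in + Z_s) = (44.8 + j229)/(145 + j229), |Γ_s| = 0.861
VSWR = (1 + |Γ_s|)/(1 − |Γ_s|)

VSWR ≈ 13.4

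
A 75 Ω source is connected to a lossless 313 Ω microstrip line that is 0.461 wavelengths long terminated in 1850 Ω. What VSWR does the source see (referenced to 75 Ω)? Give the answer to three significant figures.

βl = 2π × 0.461 = 166°
tan(βl) = -0.25
Z_in = Z_0·(Z_L + jZ_0·tanβl)/(Z_0 + jZ_L·tanβl) = 617 + j834 Ω
Γ_s = (Z_in − Z_s)/(Z_in + Z_s) = (542 + j834)/(692 + j834), |Γ_s| = 0.918
VSWR = (1 + |Γ_s|)/(1 − |Γ_s|)

VSWR ≈ 23.3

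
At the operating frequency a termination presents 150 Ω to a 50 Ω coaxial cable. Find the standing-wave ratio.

VSWR ≈ 3

Γ = (150 − 50)/(150 + 50) = 0.5
VSWR = (1 + 0.5)/(1 − 0.5)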